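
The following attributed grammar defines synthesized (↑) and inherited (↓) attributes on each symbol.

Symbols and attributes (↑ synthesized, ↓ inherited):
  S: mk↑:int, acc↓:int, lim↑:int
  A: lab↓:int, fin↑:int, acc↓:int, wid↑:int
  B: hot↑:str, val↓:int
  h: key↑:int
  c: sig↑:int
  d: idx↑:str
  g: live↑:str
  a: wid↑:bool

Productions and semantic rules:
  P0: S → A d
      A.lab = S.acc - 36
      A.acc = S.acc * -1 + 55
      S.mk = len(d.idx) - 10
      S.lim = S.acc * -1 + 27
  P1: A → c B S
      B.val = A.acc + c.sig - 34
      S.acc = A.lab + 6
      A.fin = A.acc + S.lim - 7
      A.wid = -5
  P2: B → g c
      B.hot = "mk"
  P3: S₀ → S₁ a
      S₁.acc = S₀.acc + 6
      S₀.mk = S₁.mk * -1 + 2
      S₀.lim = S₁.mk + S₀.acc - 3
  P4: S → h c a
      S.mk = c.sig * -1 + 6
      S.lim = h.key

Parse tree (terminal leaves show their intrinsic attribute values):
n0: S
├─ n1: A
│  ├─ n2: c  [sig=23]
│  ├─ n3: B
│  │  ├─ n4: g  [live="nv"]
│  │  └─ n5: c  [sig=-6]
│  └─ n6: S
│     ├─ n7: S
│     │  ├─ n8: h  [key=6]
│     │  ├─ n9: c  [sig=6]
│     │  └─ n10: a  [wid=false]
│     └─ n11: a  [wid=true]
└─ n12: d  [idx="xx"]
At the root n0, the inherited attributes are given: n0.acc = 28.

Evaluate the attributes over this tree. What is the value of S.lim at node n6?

1. n0.acc = 28  [given at root]
2. n1.lab = -8  [S.acc - 36]
3. n1.acc = 27  [S.acc * -1 + 55]
4. n2.sig = 23  [terminal]
5. n3.val = 16  [A.acc + c.sig - 34]
6. n4.live = "nv"  [terminal]
7. n5.sig = -6  [terminal]
8. n3.hot = "mk"  ["mk"]
9. n6.acc = -2  [A.lab + 6]
10. n7.acc = 4  [S₀.acc + 6]
11. n8.key = 6  [terminal]
12. n9.sig = 6  [terminal]
13. n10.wid = false  [terminal]
14. n7.mk = 0  [c.sig * -1 + 6]
15. n7.lim = 6  [h.key]
16. n11.wid = true  [terminal]
17. n6.mk = 2  [S₁.mk * -1 + 2]
18. n6.lim = -5  [S₁.mk + S₀.acc - 3]
19. n1.fin = 15  [A.acc + S.lim - 7]
20. n1.wid = -5  [-5]
21. n12.idx = "xx"  [terminal]
22. n0.mk = -8  [len(d.idx) - 10]
23. n0.lim = -1  [S.acc * -1 + 27]

-5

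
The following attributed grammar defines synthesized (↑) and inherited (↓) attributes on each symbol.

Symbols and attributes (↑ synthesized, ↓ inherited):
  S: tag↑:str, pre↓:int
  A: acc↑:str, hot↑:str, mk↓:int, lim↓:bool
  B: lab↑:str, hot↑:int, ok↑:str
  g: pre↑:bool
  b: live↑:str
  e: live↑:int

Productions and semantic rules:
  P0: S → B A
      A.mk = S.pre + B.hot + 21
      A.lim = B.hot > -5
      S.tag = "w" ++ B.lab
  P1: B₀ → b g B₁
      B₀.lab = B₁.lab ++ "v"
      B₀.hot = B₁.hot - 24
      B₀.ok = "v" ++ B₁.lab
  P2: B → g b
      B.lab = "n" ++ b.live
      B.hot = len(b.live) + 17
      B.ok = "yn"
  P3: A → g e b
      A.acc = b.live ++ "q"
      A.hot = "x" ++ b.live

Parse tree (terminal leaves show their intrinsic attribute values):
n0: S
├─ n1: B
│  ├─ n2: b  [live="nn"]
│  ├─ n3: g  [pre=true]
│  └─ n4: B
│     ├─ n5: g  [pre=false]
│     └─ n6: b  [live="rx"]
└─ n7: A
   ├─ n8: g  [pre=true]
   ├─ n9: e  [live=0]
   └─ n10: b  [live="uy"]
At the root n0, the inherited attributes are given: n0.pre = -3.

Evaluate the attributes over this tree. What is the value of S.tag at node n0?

"wnrxv"

1. n0.pre = -3  [given at root]
2. n2.live = "nn"  [terminal]
3. n3.pre = true  [terminal]
4. n5.pre = false  [terminal]
5. n6.live = "rx"  [terminal]
6. n4.lab = "nrx"  ["n" ++ b.live]
7. n4.hot = 19  [len(b.live) + 17]
8. n4.ok = "yn"  ["yn"]
9. n1.lab = "nrxv"  [B₁.lab ++ "v"]
10. n1.hot = -5  [B₁.hot - 24]
11. n1.ok = "vnrx"  ["v" ++ B₁.lab]
12. n7.mk = 13  [S.pre + B.hot + 21]
13. n7.lim = false  [B.hot > -5]
14. n8.pre = true  [terminal]
15. n9.live = 0  [terminal]
16. n10.live = "uy"  [terminal]
17. n7.acc = "uyq"  [b.live ++ "q"]
18. n7.hot = "xuy"  ["x" ++ b.live]
19. n0.tag = "wnrxv"  ["w" ++ B.lab]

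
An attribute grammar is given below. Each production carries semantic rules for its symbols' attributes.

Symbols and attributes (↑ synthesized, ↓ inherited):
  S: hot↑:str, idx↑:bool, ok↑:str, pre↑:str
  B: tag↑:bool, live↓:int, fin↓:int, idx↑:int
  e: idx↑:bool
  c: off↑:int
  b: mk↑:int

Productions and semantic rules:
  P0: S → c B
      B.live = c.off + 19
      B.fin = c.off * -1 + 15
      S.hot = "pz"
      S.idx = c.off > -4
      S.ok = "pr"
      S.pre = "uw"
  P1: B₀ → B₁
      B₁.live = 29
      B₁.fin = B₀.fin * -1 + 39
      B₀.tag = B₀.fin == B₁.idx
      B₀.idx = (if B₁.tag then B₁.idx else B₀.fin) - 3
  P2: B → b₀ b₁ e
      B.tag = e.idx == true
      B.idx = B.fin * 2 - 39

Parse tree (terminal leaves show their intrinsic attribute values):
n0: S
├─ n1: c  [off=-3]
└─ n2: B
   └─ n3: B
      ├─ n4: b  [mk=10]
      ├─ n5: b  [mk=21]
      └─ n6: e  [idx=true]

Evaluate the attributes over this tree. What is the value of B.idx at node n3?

1. n1.off = -3  [terminal]
2. n2.live = 16  [c.off + 19]
3. n2.fin = 18  [c.off * -1 + 15]
4. n3.live = 29  [29]
5. n3.fin = 21  [B₀.fin * -1 + 39]
6. n4.mk = 10  [terminal]
7. n5.mk = 21  [terminal]
8. n6.idx = true  [terminal]
9. n3.tag = true  [e.idx == true]
10. n3.idx = 3  [B.fin * 2 - 39]
11. n2.tag = false  [B₀.fin == B₁.idx]
12. n2.idx = 0  [(if B₁.tag then B₁.idx else B₀.fin) - 3]
13. n0.hot = "pz"  ["pz"]
14. n0.idx = true  [c.off > -4]
15. n0.ok = "pr"  ["pr"]
16. n0.pre = "uw"  ["uw"]

3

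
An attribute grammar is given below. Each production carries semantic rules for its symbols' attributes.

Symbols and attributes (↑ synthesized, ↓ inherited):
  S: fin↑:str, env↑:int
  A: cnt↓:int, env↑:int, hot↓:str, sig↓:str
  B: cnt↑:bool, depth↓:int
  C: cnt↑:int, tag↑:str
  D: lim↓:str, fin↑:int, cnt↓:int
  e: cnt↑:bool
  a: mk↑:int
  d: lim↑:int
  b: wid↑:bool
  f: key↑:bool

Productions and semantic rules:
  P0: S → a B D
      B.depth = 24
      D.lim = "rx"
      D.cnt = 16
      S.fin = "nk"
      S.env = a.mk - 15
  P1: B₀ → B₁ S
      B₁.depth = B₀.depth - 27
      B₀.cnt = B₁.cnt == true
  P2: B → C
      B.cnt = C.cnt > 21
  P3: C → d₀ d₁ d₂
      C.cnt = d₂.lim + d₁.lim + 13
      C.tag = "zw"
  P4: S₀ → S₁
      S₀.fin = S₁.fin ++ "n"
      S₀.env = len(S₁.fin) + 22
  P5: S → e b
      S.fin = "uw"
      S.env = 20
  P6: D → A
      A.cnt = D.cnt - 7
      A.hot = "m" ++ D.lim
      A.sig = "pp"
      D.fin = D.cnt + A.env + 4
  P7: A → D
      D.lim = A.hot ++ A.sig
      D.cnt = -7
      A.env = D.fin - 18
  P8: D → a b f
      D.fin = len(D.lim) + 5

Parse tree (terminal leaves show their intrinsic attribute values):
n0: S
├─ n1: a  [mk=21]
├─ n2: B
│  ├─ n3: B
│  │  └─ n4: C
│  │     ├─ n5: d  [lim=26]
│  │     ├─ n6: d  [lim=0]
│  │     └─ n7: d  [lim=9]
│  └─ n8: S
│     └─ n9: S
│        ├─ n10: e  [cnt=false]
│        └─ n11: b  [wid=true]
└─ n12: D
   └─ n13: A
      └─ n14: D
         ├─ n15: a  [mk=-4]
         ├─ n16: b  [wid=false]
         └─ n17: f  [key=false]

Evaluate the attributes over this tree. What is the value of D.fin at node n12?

1. n1.mk = 21  [terminal]
2. n2.depth = 24  [24]
3. n3.depth = -3  [B₀.depth - 27]
4. n5.lim = 26  [terminal]
5. n6.lim = 0  [terminal]
6. n7.lim = 9  [terminal]
7. n4.cnt = 22  [d₂.lim + d₁.lim + 13]
8. n4.tag = "zw"  ["zw"]
9. n3.cnt = true  [C.cnt > 21]
10. n10.cnt = false  [terminal]
11. n11.wid = true  [terminal]
12. n9.fin = "uw"  ["uw"]
13. n9.env = 20  [20]
14. n8.fin = "uwn"  [S₁.fin ++ "n"]
15. n8.env = 24  [len(S₁.fin) + 22]
16. n2.cnt = true  [B₁.cnt == true]
17. n12.lim = "rx"  ["rx"]
18. n12.cnt = 16  [16]
19. n13.cnt = 9  [D.cnt - 7]
20. n13.hot = "mrx"  ["m" ++ D.lim]
21. n13.sig = "pp"  ["pp"]
22. n14.lim = "mrxpp"  [A.hot ++ A.sig]
23. n14.cnt = -7  [-7]
24. n15.mk = -4  [terminal]
25. n16.wid = false  [terminal]
26. n17.key = false  [terminal]
27. n14.fin = 10  [len(D.lim) + 5]
28. n13.env = -8  [D.fin - 18]
29. n12.fin = 12  [D.cnt + A.env + 4]
30. n0.fin = "nk"  ["nk"]
31. n0.env = 6  [a.mk - 15]

12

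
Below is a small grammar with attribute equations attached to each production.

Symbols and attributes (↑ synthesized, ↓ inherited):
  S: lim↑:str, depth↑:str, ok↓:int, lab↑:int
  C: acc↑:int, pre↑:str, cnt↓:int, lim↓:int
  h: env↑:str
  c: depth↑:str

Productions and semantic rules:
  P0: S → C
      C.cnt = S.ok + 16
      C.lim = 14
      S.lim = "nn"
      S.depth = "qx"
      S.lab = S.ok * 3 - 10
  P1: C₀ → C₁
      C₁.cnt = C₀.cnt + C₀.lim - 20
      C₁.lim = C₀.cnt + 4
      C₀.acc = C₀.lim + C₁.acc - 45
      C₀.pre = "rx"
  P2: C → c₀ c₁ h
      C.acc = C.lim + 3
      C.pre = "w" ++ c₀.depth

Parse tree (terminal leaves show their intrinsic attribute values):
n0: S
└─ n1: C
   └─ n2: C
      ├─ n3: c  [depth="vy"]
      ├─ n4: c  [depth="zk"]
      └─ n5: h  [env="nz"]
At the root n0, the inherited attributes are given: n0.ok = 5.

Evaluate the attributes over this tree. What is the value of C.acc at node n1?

-3

1. n0.ok = 5  [given at root]
2. n1.cnt = 21  [S.ok + 16]
3. n1.lim = 14  [14]
4. n2.cnt = 15  [C₀.cnt + C₀.lim - 20]
5. n2.lim = 25  [C₀.cnt + 4]
6. n3.depth = "vy"  [terminal]
7. n4.depth = "zk"  [terminal]
8. n5.env = "nz"  [terminal]
9. n2.acc = 28  [C.lim + 3]
10. n2.pre = "wvy"  ["w" ++ c₀.depth]
11. n1.acc = -3  [C₀.lim + C₁.acc - 45]
12. n1.pre = "rx"  ["rx"]
13. n0.lim = "nn"  ["nn"]
14. n0.depth = "qx"  ["qx"]
15. n0.lab = 5  [S.ok * 3 - 10]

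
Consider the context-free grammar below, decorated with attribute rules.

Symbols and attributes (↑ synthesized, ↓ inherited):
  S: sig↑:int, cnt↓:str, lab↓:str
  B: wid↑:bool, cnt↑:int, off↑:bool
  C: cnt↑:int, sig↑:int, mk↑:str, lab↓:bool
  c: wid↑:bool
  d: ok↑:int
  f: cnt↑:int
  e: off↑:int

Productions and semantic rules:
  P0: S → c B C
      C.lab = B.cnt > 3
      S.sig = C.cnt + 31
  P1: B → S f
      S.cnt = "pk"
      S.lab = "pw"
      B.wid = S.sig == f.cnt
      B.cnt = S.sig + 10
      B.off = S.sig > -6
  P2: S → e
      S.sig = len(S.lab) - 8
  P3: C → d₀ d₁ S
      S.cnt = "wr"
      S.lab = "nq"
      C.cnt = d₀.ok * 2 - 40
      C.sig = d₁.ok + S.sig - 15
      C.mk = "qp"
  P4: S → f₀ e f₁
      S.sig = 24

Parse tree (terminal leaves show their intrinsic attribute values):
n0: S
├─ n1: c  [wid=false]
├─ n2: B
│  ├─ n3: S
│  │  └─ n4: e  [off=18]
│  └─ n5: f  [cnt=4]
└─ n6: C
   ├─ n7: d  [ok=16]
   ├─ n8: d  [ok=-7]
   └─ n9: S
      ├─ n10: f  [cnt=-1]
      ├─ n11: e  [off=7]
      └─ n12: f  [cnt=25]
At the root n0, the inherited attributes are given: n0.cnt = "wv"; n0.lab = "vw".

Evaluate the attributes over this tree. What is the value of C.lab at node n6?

1. n0.cnt = "wv"  [given at root]
2. n0.lab = "vw"  [given at root]
3. n1.wid = false  [terminal]
4. n3.cnt = "pk"  ["pk"]
5. n3.lab = "pw"  ["pw"]
6. n4.off = 18  [terminal]
7. n3.sig = -6  [len(S.lab) - 8]
8. n5.cnt = 4  [terminal]
9. n2.wid = false  [S.sig == f.cnt]
10. n2.cnt = 4  [S.sig + 10]
11. n2.off = false  [S.sig > -6]
12. n6.lab = true  [B.cnt > 3]
13. n7.ok = 16  [terminal]
14. n8.ok = -7  [terminal]
15. n9.cnt = "wr"  ["wr"]
16. n9.lab = "nq"  ["nq"]
17. n10.cnt = -1  [terminal]
18. n11.off = 7  [terminal]
19. n12.cnt = 25  [terminal]
20. n9.sig = 24  [24]
21. n6.cnt = -8  [d₀.ok * 2 - 40]
22. n6.sig = 2  [d₁.ok + S.sig - 15]
23. n6.mk = "qp"  ["qp"]
24. n0.sig = 23  [C.cnt + 31]

true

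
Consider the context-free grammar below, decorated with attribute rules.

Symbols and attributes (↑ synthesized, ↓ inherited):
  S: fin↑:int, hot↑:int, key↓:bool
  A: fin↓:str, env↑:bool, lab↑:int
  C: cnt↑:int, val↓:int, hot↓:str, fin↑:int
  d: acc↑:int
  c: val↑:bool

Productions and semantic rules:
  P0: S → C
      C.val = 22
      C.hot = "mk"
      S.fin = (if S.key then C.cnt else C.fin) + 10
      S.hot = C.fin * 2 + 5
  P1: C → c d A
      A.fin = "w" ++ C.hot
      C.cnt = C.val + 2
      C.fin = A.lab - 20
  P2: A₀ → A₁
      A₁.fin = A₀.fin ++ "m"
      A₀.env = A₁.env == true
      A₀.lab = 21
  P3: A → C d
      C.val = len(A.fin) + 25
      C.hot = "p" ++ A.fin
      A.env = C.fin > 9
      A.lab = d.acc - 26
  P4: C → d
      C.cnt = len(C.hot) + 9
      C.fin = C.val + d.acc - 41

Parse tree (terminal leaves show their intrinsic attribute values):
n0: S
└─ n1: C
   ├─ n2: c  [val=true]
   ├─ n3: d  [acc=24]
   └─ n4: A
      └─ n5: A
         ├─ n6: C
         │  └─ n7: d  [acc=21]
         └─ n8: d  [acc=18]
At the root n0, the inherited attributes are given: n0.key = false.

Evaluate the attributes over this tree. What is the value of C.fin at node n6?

1. n0.key = false  [given at root]
2. n1.val = 22  [22]
3. n1.hot = "mk"  ["mk"]
4. n2.val = true  [terminal]
5. n3.acc = 24  [terminal]
6. n4.fin = "wmk"  ["w" ++ C.hot]
7. n5.fin = "wmkm"  [A₀.fin ++ "m"]
8. n6.val = 29  [len(A.fin) + 25]
9. n6.hot = "pwmkm"  ["p" ++ A.fin]
10. n7.acc = 21  [terminal]
11. n6.cnt = 14  [len(C.hot) + 9]
12. n6.fin = 9  [C.val + d.acc - 41]
13. n8.acc = 18  [terminal]
14. n5.env = false  [C.fin > 9]
15. n5.lab = -8  [d.acc - 26]
16. n4.env = false  [A₁.env == true]
17. n4.lab = 21  [21]
18. n1.cnt = 24  [C.val + 2]
19. n1.fin = 1  [A.lab - 20]
20. n0.fin = 11  [(if S.key then C.cnt else C.fin) + 10]
21. n0.hot = 7  [C.fin * 2 + 5]

9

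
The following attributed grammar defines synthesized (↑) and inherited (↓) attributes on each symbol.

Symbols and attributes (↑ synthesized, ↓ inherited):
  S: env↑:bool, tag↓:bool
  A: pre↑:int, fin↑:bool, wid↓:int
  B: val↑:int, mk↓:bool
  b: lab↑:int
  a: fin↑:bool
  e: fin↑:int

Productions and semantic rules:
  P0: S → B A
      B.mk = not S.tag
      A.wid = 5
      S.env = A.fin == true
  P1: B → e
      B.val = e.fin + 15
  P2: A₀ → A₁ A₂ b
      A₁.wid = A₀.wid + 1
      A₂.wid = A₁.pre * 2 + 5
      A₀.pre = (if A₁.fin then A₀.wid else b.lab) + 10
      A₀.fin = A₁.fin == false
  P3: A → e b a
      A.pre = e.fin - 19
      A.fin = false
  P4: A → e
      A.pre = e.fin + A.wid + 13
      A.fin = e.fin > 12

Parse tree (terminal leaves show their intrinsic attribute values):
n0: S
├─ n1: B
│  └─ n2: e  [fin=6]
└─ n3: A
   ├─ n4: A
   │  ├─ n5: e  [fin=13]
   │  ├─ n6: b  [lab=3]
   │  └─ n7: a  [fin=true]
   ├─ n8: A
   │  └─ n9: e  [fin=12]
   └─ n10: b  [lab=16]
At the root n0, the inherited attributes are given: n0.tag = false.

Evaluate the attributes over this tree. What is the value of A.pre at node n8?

1. n0.tag = false  [given at root]
2. n1.mk = true  [not S.tag]
3. n2.fin = 6  [terminal]
4. n1.val = 21  [e.fin + 15]
5. n3.wid = 5  [5]
6. n4.wid = 6  [A₀.wid + 1]
7. n5.fin = 13  [terminal]
8. n6.lab = 3  [terminal]
9. n7.fin = true  [terminal]
10. n4.pre = -6  [e.fin - 19]
11. n4.fin = false  [false]
12. n8.wid = -7  [A₁.pre * 2 + 5]
13. n9.fin = 12  [terminal]
14. n8.pre = 18  [e.fin + A.wid + 13]
15. n8.fin = false  [e.fin > 12]
16. n10.lab = 16  [terminal]
17. n3.pre = 26  [(if A₁.fin then A₀.wid else b.lab) + 10]
18. n3.fin = true  [A₁.fin == false]
19. n0.env = true  [A.fin == true]

18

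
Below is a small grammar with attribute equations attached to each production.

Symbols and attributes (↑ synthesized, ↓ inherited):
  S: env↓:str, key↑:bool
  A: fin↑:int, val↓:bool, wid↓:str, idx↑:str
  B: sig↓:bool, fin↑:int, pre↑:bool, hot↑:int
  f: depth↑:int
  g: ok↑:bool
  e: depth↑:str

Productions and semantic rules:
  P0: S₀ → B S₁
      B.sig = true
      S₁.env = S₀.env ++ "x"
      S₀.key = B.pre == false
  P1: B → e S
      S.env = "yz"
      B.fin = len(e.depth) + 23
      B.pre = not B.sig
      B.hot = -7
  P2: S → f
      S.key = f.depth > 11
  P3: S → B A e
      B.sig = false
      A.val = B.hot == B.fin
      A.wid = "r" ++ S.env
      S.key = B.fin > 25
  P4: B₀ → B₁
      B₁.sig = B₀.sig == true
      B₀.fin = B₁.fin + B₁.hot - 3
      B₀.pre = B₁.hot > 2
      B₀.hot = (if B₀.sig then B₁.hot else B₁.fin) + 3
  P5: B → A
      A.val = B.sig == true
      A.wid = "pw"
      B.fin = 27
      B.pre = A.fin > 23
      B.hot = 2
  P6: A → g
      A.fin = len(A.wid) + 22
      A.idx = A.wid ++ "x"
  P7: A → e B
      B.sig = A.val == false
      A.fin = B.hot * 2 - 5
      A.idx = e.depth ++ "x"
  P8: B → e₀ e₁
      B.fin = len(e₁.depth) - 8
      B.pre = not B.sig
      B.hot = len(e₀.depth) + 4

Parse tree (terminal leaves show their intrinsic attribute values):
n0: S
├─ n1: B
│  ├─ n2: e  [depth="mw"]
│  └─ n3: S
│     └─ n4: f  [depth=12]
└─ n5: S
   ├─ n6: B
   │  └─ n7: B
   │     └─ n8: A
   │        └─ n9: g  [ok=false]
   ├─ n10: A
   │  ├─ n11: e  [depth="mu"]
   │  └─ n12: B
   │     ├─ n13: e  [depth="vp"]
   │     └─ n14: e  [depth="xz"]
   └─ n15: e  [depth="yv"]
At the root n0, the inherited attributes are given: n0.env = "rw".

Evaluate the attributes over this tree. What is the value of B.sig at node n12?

1. n0.env = "rw"  [given at root]
2. n1.sig = true  [true]
3. n2.depth = "mw"  [terminal]
4. n3.env = "yz"  ["yz"]
5. n4.depth = 12  [terminal]
6. n3.key = true  [f.depth > 11]
7. n1.fin = 25  [len(e.depth) + 23]
8. n1.pre = false  [not B.sig]
9. n1.hot = -7  [-7]
10. n5.env = "rwx"  [S₀.env ++ "x"]
11. n6.sig = false  [false]
12. n7.sig = false  [B₀.sig == true]
13. n8.val = false  [B.sig == true]
14. n8.wid = "pw"  ["pw"]
15. n9.ok = false  [terminal]
16. n8.fin = 24  [len(A.wid) + 22]
17. n8.idx = "pwx"  [A.wid ++ "x"]
18. n7.fin = 27  [27]
19. n7.pre = true  [A.fin > 23]
20. n7.hot = 2  [2]
21. n6.fin = 26  [B₁.fin + B₁.hot - 3]
22. n6.pre = false  [B₁.hot > 2]
23. n6.hot = 30  [(if B₀.sig then B₁.hot else B₁.fin) + 3]
24. n10.val = false  [B.hot == B.fin]
25. n10.wid = "rrwx"  ["r" ++ S.env]
26. n11.depth = "mu"  [terminal]
27. n12.sig = true  [A.val == false]
28. n13.depth = "vp"  [terminal]
29. n14.depth = "xz"  [terminal]
30. n12.fin = -6  [len(e₁.depth) - 8]
31. n12.pre = false  [not B.sig]
32. n12.hot = 6  [len(e₀.depth) + 4]
33. n10.fin = 7  [B.hot * 2 - 5]
34. n10.idx = "mux"  [e.depth ++ "x"]
35. n15.depth = "yv"  [terminal]
36. n5.key = true  [B.fin > 25]
37. n0.key = true  [B.pre == false]

true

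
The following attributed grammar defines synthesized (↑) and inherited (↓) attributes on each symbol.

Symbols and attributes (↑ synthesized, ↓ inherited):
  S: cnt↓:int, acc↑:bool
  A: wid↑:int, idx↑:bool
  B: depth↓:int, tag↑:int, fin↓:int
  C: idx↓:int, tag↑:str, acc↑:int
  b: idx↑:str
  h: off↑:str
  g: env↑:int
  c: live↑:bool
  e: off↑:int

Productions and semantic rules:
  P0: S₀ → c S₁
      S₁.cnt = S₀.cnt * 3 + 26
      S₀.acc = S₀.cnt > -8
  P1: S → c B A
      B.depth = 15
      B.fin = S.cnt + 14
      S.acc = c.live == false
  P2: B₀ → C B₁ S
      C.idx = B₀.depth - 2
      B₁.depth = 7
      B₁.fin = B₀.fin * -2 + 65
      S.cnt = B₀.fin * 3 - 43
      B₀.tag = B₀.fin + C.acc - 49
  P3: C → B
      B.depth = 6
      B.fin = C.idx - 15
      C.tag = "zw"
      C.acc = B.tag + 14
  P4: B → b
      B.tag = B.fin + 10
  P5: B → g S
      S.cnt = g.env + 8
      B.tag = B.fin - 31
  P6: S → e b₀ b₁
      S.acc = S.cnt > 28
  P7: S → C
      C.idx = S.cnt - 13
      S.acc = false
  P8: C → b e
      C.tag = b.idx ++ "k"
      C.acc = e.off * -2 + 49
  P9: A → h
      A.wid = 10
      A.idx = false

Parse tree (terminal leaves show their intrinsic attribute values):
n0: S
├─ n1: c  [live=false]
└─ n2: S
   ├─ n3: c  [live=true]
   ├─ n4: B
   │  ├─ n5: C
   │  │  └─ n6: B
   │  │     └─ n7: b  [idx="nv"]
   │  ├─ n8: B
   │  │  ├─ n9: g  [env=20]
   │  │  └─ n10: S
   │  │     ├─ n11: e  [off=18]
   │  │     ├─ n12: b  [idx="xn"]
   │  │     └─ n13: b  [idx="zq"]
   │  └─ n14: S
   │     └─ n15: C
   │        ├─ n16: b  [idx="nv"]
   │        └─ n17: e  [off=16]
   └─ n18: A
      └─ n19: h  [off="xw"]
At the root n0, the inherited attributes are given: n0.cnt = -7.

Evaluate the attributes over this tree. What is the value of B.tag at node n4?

-8

1. n0.cnt = -7  [given at root]
2. n1.live = false  [terminal]
3. n2.cnt = 5  [S₀.cnt * 3 + 26]
4. n3.live = true  [terminal]
5. n4.depth = 15  [15]
6. n4.fin = 19  [S.cnt + 14]
7. n5.idx = 13  [B₀.depth - 2]
8. n6.depth = 6  [6]
9. n6.fin = -2  [C.idx - 15]
10. n7.idx = "nv"  [terminal]
11. n6.tag = 8  [B.fin + 10]
12. n5.tag = "zw"  ["zw"]
13. n5.acc = 22  [B.tag + 14]
14. n8.depth = 7  [7]
15. n8.fin = 27  [B₀.fin * -2 + 65]
16. n9.env = 20  [terminal]
17. n10.cnt = 28  [g.env + 8]
18. n11.off = 18  [terminal]
19. n12.idx = "xn"  [terminal]
20. n13.idx = "zq"  [terminal]
21. n10.acc = false  [S.cnt > 28]
22. n8.tag = -4  [B.fin - 31]
23. n14.cnt = 14  [B₀.fin * 3 - 43]
24. n15.idx = 1  [S.cnt - 13]
25. n16.idx = "nv"  [terminal]
26. n17.off = 16  [terminal]
27. n15.tag = "nvk"  [b.idx ++ "k"]
28. n15.acc = 17  [e.off * -2 + 49]
29. n14.acc = false  [false]
30. n4.tag = -8  [B₀.fin + C.acc - 49]
31. n19.off = "xw"  [terminal]
32. n18.wid = 10  [10]
33. n18.idx = false  [false]
34. n2.acc = false  [c.live == false]
35. n0.acc = true  [S₀.cnt > -8]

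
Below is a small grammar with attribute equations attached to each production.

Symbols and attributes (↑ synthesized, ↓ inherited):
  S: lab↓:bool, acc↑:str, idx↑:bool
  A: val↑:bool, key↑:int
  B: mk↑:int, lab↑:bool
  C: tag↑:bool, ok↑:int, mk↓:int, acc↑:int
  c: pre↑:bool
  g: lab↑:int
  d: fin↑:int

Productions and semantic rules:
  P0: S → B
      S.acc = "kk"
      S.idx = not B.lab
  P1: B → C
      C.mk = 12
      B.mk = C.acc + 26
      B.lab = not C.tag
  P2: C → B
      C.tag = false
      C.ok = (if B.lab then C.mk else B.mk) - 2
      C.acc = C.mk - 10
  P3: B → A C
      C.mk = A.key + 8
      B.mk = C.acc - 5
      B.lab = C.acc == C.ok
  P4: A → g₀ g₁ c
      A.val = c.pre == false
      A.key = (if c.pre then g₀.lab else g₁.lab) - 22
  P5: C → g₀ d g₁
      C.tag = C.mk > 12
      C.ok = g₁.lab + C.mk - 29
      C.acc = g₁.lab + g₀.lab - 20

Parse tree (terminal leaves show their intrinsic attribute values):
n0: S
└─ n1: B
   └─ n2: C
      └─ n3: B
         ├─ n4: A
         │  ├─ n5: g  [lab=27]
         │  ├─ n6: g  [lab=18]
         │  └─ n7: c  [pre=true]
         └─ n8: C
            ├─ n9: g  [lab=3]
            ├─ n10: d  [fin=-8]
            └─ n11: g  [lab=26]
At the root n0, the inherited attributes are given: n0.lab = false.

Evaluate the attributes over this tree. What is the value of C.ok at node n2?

2

1. n0.lab = false  [given at root]
2. n2.mk = 12  [12]
3. n5.lab = 27  [terminal]
4. n6.lab = 18  [terminal]
5. n7.pre = true  [terminal]
6. n4.val = false  [c.pre == false]
7. n4.key = 5  [(if c.pre then g₀.lab else g₁.lab) - 22]
8. n8.mk = 13  [A.key + 8]
9. n9.lab = 3  [terminal]
10. n10.fin = -8  [terminal]
11. n11.lab = 26  [terminal]
12. n8.tag = true  [C.mk > 12]
13. n8.ok = 10  [g₁.lab + C.mk - 29]
14. n8.acc = 9  [g₁.lab + g₀.lab - 20]
15. n3.mk = 4  [C.acc - 5]
16. n3.lab = false  [C.acc == C.ok]
17. n2.tag = false  [false]
18. n2.ok = 2  [(if B.lab then C.mk else B.mk) - 2]
19. n2.acc = 2  [C.mk - 10]
20. n1.mk = 28  [C.acc + 26]
21. n1.lab = true  [not C.tag]
22. n0.acc = "kk"  ["kk"]
23. n0.idx = false  [not B.lab]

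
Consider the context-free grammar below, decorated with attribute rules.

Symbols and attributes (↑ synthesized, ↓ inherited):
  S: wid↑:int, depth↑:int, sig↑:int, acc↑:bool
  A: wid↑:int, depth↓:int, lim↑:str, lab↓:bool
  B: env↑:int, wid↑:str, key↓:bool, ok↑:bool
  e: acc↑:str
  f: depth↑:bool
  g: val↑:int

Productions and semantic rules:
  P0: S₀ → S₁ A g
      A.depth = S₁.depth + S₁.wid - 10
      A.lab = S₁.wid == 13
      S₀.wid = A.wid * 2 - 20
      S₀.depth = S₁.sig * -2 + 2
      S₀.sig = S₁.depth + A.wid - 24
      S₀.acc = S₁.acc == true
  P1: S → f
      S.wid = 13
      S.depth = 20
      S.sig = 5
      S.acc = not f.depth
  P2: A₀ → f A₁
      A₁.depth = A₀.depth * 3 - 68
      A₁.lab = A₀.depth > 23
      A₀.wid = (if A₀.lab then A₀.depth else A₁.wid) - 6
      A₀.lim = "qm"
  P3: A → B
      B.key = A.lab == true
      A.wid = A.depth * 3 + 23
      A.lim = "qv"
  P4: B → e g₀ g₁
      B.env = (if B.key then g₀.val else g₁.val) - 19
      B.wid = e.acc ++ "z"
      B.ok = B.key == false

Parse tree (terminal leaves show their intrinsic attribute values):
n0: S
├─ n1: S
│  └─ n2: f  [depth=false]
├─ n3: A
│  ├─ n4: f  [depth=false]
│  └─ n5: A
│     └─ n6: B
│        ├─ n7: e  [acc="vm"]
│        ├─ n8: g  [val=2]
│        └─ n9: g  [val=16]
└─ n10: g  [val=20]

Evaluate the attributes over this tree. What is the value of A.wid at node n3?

17

1. n2.depth = false  [terminal]
2. n1.wid = 13  [13]
3. n1.depth = 20  [20]
4. n1.sig = 5  [5]
5. n1.acc = true  [not f.depth]
6. n3.depth = 23  [S₁.depth + S₁.wid - 10]
7. n3.lab = true  [S₁.wid == 13]
8. n4.depth = false  [terminal]
9. n5.depth = 1  [A₀.depth * 3 - 68]
10. n5.lab = false  [A₀.depth > 23]
11. n6.key = false  [A.lab == true]
12. n7.acc = "vm"  [terminal]
13. n8.val = 2  [terminal]
14. n9.val = 16  [terminal]
15. n6.env = -3  [(if B.key then g₀.val else g₁.val) - 19]
16. n6.wid = "vmz"  [e.acc ++ "z"]
17. n6.ok = true  [B.key == false]
18. n5.wid = 26  [A.depth * 3 + 23]
19. n5.lim = "qv"  ["qv"]
20. n3.wid = 17  [(if A₀.lab then A₀.depth else A₁.wid) - 6]
21. n3.lim = "qm"  ["qm"]
22. n10.val = 20  [terminal]
23. n0.wid = 14  [A.wid * 2 - 20]
24. n0.depth = -8  [S₁.sig * -2 + 2]
25. n0.sig = 13  [S₁.depth + A.wid - 24]
26. n0.acc = true  [S₁.acc == true]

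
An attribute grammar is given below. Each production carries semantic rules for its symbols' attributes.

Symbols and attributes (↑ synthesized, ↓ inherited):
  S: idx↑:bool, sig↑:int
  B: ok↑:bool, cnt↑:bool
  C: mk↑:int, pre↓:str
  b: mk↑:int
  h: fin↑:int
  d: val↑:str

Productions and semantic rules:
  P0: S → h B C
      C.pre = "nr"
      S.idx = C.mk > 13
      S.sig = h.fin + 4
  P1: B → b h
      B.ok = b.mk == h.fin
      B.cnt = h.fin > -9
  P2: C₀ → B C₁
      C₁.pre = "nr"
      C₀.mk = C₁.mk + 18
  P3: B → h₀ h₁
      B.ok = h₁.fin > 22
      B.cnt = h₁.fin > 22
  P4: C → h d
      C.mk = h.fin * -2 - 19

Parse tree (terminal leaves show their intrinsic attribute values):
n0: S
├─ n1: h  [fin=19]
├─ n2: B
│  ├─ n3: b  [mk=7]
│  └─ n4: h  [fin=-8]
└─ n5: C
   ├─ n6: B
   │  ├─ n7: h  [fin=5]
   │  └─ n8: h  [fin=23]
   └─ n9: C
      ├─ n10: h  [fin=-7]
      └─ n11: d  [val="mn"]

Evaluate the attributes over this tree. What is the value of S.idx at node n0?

false

1. n1.fin = 19  [terminal]
2. n3.mk = 7  [terminal]
3. n4.fin = -8  [terminal]
4. n2.ok = false  [b.mk == h.fin]
5. n2.cnt = true  [h.fin > -9]
6. n5.pre = "nr"  ["nr"]
7. n7.fin = 5  [terminal]
8. n8.fin = 23  [terminal]
9. n6.ok = true  [h₁.fin > 22]
10. n6.cnt = true  [h₁.fin > 22]
11. n9.pre = "nr"  ["nr"]
12. n10.fin = -7  [terminal]
13. n11.val = "mn"  [terminal]
14. n9.mk = -5  [h.fin * -2 - 19]
15. n5.mk = 13  [C₁.mk + 18]
16. n0.idx = false  [C.mk > 13]
17. n0.sig = 23  [h.fin + 4]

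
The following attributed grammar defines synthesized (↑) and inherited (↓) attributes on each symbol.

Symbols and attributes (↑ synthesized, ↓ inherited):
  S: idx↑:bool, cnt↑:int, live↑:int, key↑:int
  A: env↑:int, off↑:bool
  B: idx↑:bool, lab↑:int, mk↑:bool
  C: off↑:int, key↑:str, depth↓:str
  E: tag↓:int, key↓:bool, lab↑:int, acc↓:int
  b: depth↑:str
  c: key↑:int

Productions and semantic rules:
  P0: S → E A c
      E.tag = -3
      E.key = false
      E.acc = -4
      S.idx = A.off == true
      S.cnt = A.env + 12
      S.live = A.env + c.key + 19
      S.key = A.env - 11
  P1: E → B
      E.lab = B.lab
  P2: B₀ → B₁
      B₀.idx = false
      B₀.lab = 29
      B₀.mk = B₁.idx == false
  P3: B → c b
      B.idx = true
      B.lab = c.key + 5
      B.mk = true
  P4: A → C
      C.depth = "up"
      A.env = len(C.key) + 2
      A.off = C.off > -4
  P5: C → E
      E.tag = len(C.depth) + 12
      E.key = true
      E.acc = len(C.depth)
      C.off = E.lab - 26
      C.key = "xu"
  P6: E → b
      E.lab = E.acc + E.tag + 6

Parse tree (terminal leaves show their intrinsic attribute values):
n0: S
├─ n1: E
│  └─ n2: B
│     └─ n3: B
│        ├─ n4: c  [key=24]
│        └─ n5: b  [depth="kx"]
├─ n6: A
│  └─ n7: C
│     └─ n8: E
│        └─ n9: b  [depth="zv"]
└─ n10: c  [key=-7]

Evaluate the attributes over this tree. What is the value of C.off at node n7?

1. n1.tag = -3  [-3]
2. n1.key = false  [false]
3. n1.acc = -4  [-4]
4. n4.key = 24  [terminal]
5. n5.depth = "kx"  [terminal]
6. n3.idx = true  [true]
7. n3.lab = 29  [c.key + 5]
8. n3.mk = true  [true]
9. n2.idx = false  [false]
10. n2.lab = 29  [29]
11. n2.mk = false  [B₁.idx == false]
12. n1.lab = 29  [B.lab]
13. n7.depth = "up"  ["up"]
14. n8.tag = 14  [len(C.depth) + 12]
15. n8.key = true  [true]
16. n8.acc = 2  [len(C.depth)]
17. n9.depth = "zv"  [terminal]
18. n8.lab = 22  [E.acc + E.tag + 6]
19. n7.off = -4  [E.lab - 26]
20. n7.key = "xu"  ["xu"]
21. n6.env = 4  [len(C.key) + 2]
22. n6.off = false  [C.off > -4]
23. n10.key = -7  [terminal]
24. n0.idx = false  [A.off == true]
25. n0.cnt = 16  [A.env + 12]
26. n0.live = 16  [A.env + c.key + 19]
27. n0.key = -7  [A.env - 11]

-4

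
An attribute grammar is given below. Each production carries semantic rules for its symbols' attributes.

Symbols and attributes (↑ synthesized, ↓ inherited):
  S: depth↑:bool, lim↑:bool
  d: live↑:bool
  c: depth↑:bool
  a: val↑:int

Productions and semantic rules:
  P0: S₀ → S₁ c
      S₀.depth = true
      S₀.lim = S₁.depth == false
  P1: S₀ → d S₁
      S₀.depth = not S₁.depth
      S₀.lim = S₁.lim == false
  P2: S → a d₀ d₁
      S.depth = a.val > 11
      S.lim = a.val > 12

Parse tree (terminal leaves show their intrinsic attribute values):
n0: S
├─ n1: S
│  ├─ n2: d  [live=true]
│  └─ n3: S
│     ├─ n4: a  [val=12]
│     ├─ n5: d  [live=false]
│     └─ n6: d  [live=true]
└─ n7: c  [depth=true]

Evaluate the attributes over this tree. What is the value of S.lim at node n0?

1. n2.live = true  [terminal]
2. n4.val = 12  [terminal]
3. n5.live = false  [terminal]
4. n6.live = true  [terminal]
5. n3.depth = true  [a.val > 11]
6. n3.lim = false  [a.val > 12]
7. n1.depth = false  [not S₁.depth]
8. n1.lim = true  [S₁.lim == false]
9. n7.depth = true  [terminal]
10. n0.depth = true  [true]
11. n0.lim = true  [S₁.depth == false]

true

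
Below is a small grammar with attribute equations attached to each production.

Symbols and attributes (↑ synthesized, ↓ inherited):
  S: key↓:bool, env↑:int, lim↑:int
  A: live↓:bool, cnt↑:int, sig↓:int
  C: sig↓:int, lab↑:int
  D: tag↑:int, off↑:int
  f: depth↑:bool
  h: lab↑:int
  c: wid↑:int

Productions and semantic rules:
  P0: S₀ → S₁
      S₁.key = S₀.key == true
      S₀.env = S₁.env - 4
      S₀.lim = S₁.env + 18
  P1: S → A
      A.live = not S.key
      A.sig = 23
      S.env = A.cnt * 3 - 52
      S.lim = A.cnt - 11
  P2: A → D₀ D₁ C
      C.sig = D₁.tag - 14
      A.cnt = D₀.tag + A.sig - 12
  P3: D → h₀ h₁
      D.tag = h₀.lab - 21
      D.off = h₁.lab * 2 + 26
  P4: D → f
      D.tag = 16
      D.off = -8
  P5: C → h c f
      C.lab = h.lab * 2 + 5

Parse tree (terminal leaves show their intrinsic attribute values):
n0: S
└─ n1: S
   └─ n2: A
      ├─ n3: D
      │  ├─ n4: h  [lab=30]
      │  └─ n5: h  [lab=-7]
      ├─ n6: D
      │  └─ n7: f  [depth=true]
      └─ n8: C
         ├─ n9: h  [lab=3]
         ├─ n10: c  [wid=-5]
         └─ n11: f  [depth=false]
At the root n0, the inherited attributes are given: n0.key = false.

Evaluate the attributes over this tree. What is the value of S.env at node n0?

1. n0.key = false  [given at root]
2. n1.key = false  [S₀.key == true]
3. n2.live = true  [not S.key]
4. n2.sig = 23  [23]
5. n4.lab = 30  [terminal]
6. n5.lab = -7  [terminal]
7. n3.tag = 9  [h₀.lab - 21]
8. n3.off = 12  [h₁.lab * 2 + 26]
9. n7.depth = true  [terminal]
10. n6.tag = 16  [16]
11. n6.off = -8  [-8]
12. n8.sig = 2  [D₁.tag - 14]
13. n9.lab = 3  [terminal]
14. n10.wid = -5  [terminal]
15. n11.depth = false  [terminal]
16. n8.lab = 11  [h.lab * 2 + 5]
17. n2.cnt = 20  [D₀.tag + A.sig - 12]
18. n1.env = 8  [A.cnt * 3 - 52]
19. n1.lim = 9  [A.cnt - 11]
20. n0.env = 4  [S₁.env - 4]
21. n0.lim = 26  [S₁.env + 18]

4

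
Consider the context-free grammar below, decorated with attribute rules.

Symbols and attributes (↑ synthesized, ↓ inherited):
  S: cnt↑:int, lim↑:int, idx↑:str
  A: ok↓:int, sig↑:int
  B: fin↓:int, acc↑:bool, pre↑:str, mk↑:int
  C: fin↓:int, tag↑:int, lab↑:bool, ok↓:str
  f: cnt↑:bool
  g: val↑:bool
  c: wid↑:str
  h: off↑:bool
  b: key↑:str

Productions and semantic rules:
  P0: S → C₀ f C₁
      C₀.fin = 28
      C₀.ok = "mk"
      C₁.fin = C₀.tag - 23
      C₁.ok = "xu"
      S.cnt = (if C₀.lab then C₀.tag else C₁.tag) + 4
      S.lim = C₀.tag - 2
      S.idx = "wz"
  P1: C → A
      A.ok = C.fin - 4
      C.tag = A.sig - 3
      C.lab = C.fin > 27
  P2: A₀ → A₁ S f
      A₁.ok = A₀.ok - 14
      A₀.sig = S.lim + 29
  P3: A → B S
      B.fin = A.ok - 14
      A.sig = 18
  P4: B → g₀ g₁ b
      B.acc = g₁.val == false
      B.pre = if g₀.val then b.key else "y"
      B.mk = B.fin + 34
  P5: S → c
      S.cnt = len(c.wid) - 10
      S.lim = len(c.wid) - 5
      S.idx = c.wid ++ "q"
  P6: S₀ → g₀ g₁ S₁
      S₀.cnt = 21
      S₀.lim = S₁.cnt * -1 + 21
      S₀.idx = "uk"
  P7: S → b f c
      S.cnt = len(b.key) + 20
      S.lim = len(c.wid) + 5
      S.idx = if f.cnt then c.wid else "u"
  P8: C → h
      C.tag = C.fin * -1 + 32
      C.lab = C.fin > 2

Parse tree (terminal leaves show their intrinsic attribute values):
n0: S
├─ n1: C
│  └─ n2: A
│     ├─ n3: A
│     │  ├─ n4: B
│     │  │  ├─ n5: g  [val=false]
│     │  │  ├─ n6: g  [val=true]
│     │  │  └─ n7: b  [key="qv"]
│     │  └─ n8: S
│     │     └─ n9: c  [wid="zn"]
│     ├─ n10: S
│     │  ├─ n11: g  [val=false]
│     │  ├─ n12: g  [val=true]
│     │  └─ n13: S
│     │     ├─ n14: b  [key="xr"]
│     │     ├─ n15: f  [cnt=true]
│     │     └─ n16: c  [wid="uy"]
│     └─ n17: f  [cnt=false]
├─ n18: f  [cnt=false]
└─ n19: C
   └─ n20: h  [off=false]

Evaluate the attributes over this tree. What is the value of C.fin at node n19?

1. n1.fin = 28  [28]
2. n1.ok = "mk"  ["mk"]
3. n2.ok = 24  [C.fin - 4]
4. n3.ok = 10  [A₀.ok - 14]
5. n4.fin = -4  [A.ok - 14]
6. n5.val = false  [terminal]
7. n6.val = true  [terminal]
8. n7.key = "qv"  [terminal]
9. n4.acc = false  [g₁.val == false]
10. n4.pre = "y"  [if g₀.val then b.key else "y"]
11. n4.mk = 30  [B.fin + 34]
12. n9.wid = "zn"  [terminal]
13. n8.cnt = -8  [len(c.wid) - 10]
14. n8.lim = -3  [len(c.wid) - 5]
15. n8.idx = "znq"  [c.wid ++ "q"]
16. n3.sig = 18  [18]
17. n11.val = false  [terminal]
18. n12.val = true  [terminal]
19. n14.key = "xr"  [terminal]
20. n15.cnt = true  [terminal]
21. n16.wid = "uy"  [terminal]
22. n13.cnt = 22  [len(b.key) + 20]
23. n13.lim = 7  [len(c.wid) + 5]
24. n13.idx = "uy"  [if f.cnt then c.wid else "u"]
25. n10.cnt = 21  [21]
26. n10.lim = -1  [S₁.cnt * -1 + 21]
27. n10.idx = "uk"  ["uk"]
28. n17.cnt = false  [terminal]
29. n2.sig = 28  [S.lim + 29]
30. n1.tag = 25  [A.sig - 3]
31. n1.lab = true  [C.fin > 27]
32. n18.cnt = false  [terminal]
33. n19.fin = 2  [C₀.tag - 23]
34. n19.ok = "xu"  ["xu"]
35. n20.off = false  [terminal]
36. n19.tag = 30  [C.fin * -1 + 32]
37. n19.lab = false  [C.fin > 2]
38. n0.cnt = 29  [(if C₀.lab then C₀.tag else C₁.tag) + 4]
39. n0.lim = 23  [C₀.tag - 2]
40. n0.idx = "wz"  ["wz"]

2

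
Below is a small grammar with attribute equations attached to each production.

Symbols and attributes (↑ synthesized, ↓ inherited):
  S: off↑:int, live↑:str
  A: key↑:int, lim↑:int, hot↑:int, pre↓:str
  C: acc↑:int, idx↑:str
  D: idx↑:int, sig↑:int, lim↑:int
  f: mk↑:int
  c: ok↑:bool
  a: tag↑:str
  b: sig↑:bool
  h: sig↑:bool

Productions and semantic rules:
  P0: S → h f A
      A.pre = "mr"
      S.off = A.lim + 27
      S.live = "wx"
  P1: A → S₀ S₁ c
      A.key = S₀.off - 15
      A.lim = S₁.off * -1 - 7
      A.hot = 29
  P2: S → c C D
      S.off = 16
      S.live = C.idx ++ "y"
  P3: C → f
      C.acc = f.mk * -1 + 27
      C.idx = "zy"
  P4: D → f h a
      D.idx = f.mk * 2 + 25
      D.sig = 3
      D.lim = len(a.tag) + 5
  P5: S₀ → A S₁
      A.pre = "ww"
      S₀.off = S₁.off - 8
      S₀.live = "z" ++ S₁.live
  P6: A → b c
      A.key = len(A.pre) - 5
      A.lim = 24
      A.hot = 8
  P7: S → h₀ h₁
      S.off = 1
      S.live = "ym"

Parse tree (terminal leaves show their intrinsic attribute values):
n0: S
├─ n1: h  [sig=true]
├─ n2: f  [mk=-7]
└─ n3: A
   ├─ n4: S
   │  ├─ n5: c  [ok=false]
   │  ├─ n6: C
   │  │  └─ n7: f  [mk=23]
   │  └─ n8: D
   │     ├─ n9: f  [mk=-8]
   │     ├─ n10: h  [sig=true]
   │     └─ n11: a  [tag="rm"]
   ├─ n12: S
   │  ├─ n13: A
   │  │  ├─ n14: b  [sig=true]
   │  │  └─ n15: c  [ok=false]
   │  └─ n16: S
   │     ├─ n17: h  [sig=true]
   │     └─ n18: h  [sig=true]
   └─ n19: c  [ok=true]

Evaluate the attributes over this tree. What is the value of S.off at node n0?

1. n1.sig = true  [terminal]
2. n2.mk = -7  [terminal]
3. n3.pre = "mr"  ["mr"]
4. n5.ok = false  [terminal]
5. n7.mk = 23  [terminal]
6. n6.acc = 4  [f.mk * -1 + 27]
7. n6.idx = "zy"  ["zy"]
8. n9.mk = -8  [terminal]
9. n10.sig = true  [terminal]
10. n11.tag = "rm"  [terminal]
11. n8.idx = 9  [f.mk * 2 + 25]
12. n8.sig = 3  [3]
13. n8.lim = 7  [len(a.tag) + 5]
14. n4.off = 16  [16]
15. n4.live = "zyy"  [C.idx ++ "y"]
16. n13.pre = "ww"  ["ww"]
17. n14.sig = true  [terminal]
18. n15.ok = false  [terminal]
19. n13.key = -3  [len(A.pre) - 5]
20. n13.lim = 24  [24]
21. n13.hot = 8  [8]
22. n17.sig = true  [terminal]
23. n18.sig = true  [terminal]
24. n16.off = 1  [1]
25. n16.live = "ym"  ["ym"]
26. n12.off = -7  [S₁.off - 8]
27. n12.live = "zym"  ["z" ++ S₁.live]
28. n19.ok = true  [terminal]
29. n3.key = 1  [S₀.off - 15]
30. n3.lim = 0  [S₁.off * -1 - 7]
31. n3.hot = 29  [29]
32. n0.off = 27  [A.lim + 27]
33. n0.live = "wx"  ["wx"]

27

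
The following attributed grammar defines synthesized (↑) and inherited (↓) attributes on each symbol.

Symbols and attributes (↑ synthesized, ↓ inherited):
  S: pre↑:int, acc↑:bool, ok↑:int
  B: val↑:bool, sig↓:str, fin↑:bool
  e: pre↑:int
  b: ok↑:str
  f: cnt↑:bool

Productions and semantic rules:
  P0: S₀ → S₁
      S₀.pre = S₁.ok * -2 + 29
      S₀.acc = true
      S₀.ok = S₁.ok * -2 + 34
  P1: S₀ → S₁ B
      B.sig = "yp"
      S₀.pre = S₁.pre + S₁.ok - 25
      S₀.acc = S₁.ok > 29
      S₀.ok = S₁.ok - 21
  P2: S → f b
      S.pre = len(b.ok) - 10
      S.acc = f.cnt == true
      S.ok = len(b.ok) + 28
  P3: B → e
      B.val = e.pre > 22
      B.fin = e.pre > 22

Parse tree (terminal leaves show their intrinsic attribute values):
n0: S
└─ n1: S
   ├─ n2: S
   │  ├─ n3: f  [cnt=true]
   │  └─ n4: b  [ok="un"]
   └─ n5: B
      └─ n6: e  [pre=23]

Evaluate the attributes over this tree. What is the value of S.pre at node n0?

11

1. n3.cnt = true  [terminal]
2. n4.ok = "un"  [terminal]
3. n2.pre = -8  [len(b.ok) - 10]
4. n2.acc = true  [f.cnt == true]
5. n2.ok = 30  [len(b.ok) + 28]
6. n5.sig = "yp"  ["yp"]
7. n6.pre = 23  [terminal]
8. n5.val = true  [e.pre > 22]
9. n5.fin = true  [e.pre > 22]
10. n1.pre = -3  [S₁.pre + S₁.ok - 25]
11. n1.acc = true  [S₁.ok > 29]
12. n1.ok = 9  [S₁.ok - 21]
13. n0.pre = 11  [S₁.ok * -2 + 29]
14. n0.acc = true  [true]
15. n0.ok = 16  [S₁.ok * -2 + 34]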